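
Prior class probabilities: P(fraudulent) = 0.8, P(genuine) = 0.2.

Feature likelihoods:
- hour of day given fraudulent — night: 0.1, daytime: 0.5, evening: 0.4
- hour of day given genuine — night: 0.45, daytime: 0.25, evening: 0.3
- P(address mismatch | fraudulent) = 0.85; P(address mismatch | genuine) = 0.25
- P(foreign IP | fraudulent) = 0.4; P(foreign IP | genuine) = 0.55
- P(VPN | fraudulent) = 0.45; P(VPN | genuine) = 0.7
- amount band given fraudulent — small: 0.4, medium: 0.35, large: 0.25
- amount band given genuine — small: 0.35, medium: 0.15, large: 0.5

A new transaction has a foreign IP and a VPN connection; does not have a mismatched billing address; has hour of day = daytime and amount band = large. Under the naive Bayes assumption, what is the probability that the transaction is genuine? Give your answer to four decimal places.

0.7278

fraudulent: 0.8 × 0.5 × (1−0.85) × 0.4 × 0.45 × 0.25 = 0.0027
genuine: 0.2 × 0.25 × (1−0.25) × 0.55 × 0.7 × 0.5 = 0.00721875
P(genuine | x) = 0.00721875 / 0.00991875 ≈ 0.7278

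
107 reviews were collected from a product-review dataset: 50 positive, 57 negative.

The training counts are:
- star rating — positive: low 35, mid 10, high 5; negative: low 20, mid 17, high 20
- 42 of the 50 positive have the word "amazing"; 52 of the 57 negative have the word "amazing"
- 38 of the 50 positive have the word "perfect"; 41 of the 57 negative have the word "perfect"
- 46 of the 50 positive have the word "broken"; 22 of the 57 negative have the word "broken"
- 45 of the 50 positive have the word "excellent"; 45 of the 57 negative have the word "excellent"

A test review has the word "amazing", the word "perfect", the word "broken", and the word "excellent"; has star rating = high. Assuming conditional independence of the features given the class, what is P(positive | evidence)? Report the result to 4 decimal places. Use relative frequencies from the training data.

0.3979

positive: (50/107) × (5/50) × (42/50) × (38/50) × (46/50) × (45/50) ≈ 0.0247007
negative: (57/107) × (20/57) × (52/57) × (41/57) × (22/57) × (45/57) ≈ 0.037374
P(positive | x) = 0.0247007 / 0.0620747 ≈ 0.3979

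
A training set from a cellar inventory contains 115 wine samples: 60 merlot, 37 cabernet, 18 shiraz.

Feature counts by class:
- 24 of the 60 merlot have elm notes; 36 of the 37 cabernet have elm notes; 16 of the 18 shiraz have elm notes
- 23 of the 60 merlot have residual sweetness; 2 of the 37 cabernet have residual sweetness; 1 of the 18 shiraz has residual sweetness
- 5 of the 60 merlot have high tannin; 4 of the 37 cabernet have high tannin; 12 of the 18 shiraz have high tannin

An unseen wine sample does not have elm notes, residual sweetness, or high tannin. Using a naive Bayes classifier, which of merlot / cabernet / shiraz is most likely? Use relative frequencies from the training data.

merlot

merlot: (60/115) × (36/60) × (37/60) × (55/60) ≈ 0.176957
cabernet: (37/115) × (1/37) × (35/37) × (33/37) ≈ 0.00733636
shiraz: (18/115) × (2/18) × (17/18) × (6/18) ≈ 0.00547504
Highest score → merlot.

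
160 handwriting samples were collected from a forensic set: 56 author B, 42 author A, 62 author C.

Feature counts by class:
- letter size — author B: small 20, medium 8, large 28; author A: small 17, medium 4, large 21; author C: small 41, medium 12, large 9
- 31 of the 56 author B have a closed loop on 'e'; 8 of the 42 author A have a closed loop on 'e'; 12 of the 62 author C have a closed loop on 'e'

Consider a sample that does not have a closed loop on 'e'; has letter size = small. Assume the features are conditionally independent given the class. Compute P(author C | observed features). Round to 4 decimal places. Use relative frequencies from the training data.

0.5930

author B: (56/160) × (20/56) × (25/56) ≈ 0.0558036
author A: (42/160) × (17/42) × (34/42) ≈ 0.0860119
author C: (62/160) × (41/62) × (50/62) ≈ 0.206653
P(author C | x) = 0.206653 / 0.3484685 ≈ 0.5930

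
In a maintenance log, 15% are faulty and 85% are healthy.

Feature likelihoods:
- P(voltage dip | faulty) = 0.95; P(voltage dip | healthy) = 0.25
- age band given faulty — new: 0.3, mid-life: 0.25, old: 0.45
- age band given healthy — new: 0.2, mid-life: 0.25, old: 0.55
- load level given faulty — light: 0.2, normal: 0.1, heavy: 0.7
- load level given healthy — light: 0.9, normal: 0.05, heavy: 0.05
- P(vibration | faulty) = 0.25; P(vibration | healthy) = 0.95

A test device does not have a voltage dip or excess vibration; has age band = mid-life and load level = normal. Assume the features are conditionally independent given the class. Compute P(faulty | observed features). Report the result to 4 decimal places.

faulty: 0.15 × (1−0.95) × 0.25 × 0.1 × (1−0.25) = 0.000140625
healthy: 0.85 × (1−0.25) × 0.25 × 0.05 × (1−0.95) = 0.0003984375
P(faulty | x) = 0.000140625 / 0.0005390625 ≈ 0.2609

0.2609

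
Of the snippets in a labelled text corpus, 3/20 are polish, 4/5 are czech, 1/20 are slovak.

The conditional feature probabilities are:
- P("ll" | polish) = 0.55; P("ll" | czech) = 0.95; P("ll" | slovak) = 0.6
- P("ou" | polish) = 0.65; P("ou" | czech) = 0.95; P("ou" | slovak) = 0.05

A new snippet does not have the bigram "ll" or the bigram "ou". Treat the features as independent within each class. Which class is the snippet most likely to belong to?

polish

polish: 0.15 × (1−0.55) × (1−0.65) = 0.023625
czech: 0.8 × (1−0.95) × (1−0.95) = 0.002
slovak: 0.05 × (1−0.6) × (1−0.05) = 0.019
Highest score → polish.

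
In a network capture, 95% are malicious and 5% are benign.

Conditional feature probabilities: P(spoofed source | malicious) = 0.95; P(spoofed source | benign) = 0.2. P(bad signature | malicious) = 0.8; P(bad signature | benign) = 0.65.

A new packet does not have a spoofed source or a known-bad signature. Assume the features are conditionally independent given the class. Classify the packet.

benign

malicious: 0.95 × (1−0.95) × (1−0.8) = 0.0095
benign: 0.05 × (1−0.2) × (1−0.65) = 0.014
Highest score → benign.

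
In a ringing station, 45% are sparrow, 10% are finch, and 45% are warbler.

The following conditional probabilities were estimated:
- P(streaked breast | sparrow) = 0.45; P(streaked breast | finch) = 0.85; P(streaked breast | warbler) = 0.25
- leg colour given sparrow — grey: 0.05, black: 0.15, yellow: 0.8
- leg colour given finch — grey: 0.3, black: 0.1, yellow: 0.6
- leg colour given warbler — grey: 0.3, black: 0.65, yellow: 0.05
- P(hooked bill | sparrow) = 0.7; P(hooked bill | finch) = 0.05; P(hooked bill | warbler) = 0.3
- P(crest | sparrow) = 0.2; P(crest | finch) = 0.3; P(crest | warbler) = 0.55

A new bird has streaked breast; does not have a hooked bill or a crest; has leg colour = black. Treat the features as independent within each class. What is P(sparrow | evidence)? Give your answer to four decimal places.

0.2026

sparrow: 0.45 × 0.45 × 0.15 × (1−0.7) × (1−0.2) = 0.00729
finch: 0.1 × 0.85 × 0.1 × (1−0.05) × (1−0.3) = 0.0056525
warbler: 0.45 × 0.25 × 0.65 × (1−0.3) × (1−0.55) = 0.023034375
P(sparrow | x) = 0.00729 / 0.035976875 ≈ 0.2026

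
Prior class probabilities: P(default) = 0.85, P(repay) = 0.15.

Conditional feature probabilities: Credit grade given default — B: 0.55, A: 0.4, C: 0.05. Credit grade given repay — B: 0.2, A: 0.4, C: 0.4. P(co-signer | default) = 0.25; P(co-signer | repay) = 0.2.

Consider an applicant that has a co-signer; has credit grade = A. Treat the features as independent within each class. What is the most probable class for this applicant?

default

default: 0.85 × 0.4 × 0.25 = 0.085
repay: 0.15 × 0.4 × 0.2 = 0.012
Highest score → default.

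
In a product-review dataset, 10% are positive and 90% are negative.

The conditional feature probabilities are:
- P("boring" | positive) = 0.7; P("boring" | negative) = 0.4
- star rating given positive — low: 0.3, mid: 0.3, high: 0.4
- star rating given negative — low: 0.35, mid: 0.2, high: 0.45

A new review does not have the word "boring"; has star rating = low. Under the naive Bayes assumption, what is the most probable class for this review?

negative

positive: 0.1 × (1−0.7) × 0.3 = 0.009
negative: 0.9 × (1−0.4) × 0.35 = 0.189
Highest score → negative.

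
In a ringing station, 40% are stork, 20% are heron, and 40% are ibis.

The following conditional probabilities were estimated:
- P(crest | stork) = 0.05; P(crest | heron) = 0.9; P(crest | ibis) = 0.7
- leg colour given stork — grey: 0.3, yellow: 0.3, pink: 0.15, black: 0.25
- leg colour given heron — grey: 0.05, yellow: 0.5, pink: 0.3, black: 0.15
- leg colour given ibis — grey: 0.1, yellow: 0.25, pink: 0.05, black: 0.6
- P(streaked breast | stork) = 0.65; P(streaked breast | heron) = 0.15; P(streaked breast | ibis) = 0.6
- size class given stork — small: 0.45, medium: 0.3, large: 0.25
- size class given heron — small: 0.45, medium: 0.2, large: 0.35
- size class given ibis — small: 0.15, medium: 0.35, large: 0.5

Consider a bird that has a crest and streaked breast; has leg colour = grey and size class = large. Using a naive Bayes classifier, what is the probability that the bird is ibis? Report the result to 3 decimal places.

0.853

stork: 0.4 × 0.05 × 0.3 × 0.65 × 0.25 = 0.000975
heron: 0.2 × 0.9 × 0.05 × 0.15 × 0.35 = 0.0004725
ibis: 0.4 × 0.7 × 0.1 × 0.6 × 0.5 = 0.0084
P(ibis | x) = 0.0084 / 0.0098475 ≈ 0.853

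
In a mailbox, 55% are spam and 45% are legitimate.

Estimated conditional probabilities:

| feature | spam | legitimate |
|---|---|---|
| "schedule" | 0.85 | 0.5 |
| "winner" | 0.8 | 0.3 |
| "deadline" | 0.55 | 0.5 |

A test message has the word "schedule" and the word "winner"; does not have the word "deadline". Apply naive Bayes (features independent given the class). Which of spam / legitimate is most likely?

spam

spam: 0.55 × 0.85 × 0.8 × (1−0.55) = 0.1683
legitimate: 0.45 × 0.5 × 0.3 × (1−0.5) = 0.03375
Highest score → spam.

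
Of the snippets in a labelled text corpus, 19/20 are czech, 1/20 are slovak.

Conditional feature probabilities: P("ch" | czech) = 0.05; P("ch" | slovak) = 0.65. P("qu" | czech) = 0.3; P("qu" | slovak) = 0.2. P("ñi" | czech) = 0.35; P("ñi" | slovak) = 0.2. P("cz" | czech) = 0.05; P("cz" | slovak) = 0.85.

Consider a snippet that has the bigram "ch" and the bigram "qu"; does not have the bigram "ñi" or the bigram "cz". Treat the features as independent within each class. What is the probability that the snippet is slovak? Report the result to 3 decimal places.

0.081

czech: 0.95 × 0.05 × 0.3 × (1−0.35) × (1−0.05) = 0.008799375
slovak: 0.05 × 0.65 × 0.2 × (1−0.2) × (1−0.85) = 0.00078
P(slovak | x) = 0.00078 / 0.009579375 ≈ 0.081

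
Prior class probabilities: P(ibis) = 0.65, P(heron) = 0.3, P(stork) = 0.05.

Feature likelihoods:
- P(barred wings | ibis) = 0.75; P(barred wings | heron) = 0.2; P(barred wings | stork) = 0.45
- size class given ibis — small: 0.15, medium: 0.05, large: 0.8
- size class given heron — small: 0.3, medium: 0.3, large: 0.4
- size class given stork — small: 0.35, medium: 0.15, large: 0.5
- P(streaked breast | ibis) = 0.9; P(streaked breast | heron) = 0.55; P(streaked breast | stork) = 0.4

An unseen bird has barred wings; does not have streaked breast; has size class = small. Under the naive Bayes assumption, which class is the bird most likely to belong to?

heron

ibis: 0.65 × 0.75 × 0.15 × (1−0.9) = 0.0073125
heron: 0.3 × 0.2 × 0.3 × (1−0.55) = 0.0081
stork: 0.05 × 0.45 × 0.35 × (1−0.4) = 0.004725
Highest score → heron.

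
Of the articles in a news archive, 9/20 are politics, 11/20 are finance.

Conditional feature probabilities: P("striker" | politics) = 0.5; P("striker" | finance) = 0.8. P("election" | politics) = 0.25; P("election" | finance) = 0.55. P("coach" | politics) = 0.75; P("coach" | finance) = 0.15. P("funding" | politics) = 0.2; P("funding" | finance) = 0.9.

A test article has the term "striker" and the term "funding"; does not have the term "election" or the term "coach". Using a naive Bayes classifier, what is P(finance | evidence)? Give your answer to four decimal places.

politics: 0.45 × 0.5 × (1−0.25) × (1−0.75) × 0.2 = 0.0084375
finance: 0.55 × 0.8 × (1−0.55) × (1−0.15) × 0.9 = 0.15147
P(finance | x) = 0.15147 / 0.1599075 ≈ 0.9472

0.9472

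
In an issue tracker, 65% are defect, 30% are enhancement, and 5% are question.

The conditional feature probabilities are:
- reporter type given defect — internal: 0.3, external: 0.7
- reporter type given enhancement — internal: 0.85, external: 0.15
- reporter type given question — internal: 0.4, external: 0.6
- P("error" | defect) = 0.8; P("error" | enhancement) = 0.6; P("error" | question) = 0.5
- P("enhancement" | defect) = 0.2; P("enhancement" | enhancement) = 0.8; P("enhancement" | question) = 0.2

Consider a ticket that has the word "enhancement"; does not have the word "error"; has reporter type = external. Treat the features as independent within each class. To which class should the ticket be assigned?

defect

defect: 0.65 × 0.7 × (1−0.8) × 0.2 = 0.0182
enhancement: 0.3 × 0.15 × (1−0.6) × 0.8 = 0.0144
question: 0.05 × 0.6 × (1−0.5) × 0.2 = 0.003
Highest score → defect.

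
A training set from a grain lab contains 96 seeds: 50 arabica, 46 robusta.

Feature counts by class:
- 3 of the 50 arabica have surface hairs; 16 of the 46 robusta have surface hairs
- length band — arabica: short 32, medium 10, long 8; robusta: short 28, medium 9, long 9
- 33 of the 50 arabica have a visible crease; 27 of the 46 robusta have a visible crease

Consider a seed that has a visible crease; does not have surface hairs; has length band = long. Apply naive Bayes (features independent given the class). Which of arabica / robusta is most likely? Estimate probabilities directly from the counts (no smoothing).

arabica: (50/96) × (47/50) × (8/50) × (33/50) = 0.0517
robusta: (46/96) × (30/46) × (9/46) × (27/46) ≈ 0.0358873
Highest score → arabica.

arabica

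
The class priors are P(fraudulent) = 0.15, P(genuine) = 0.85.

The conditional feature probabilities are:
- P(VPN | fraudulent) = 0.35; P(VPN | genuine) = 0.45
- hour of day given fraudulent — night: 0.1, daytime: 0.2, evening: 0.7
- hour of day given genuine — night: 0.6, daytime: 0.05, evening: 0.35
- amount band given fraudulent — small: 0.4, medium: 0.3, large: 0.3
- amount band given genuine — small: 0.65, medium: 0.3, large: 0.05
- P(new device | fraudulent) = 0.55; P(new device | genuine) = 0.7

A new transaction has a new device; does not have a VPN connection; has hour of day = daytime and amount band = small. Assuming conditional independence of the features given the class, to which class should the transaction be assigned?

genuine

fraudulent: 0.15 × (1−0.35) × 0.2 × 0.4 × 0.55 = 0.00429
genuine: 0.85 × (1−0.45) × 0.05 × 0.65 × 0.7 = 0.010635625
Highest score → genuine.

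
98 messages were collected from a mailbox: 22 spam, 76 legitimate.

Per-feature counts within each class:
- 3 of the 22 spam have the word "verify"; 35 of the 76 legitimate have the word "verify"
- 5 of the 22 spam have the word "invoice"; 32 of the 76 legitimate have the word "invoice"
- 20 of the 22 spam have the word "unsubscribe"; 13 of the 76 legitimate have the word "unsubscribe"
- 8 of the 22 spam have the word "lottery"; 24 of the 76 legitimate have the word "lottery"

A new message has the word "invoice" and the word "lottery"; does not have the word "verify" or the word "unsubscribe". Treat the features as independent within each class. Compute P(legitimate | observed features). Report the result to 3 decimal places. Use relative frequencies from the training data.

0.969

spam: (22/98) × (19/22) × (5/22) × (2/22) × (8/22) ≈ 0.00145663
legitimate: (76/98) × (41/76) × (32/76) × (63/76) × (24/76) ≈ 0.0461125
P(legitimate | x) = 0.0461125 / 0.04756913 ≈ 0.969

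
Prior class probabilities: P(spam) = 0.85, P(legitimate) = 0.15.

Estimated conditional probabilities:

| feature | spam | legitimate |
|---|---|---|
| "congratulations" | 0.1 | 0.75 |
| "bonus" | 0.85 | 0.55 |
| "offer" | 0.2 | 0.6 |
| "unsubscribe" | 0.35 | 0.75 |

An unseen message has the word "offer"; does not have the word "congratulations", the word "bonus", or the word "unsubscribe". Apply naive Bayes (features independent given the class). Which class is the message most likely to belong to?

spam

spam: 0.85 × (1−0.1) × (1−0.85) × 0.2 × (1−0.35) = 0.0149175
legitimate: 0.15 × (1−0.75) × (1−0.55) × 0.6 × (1−0.75) = 0.00253125
Highest score → spam.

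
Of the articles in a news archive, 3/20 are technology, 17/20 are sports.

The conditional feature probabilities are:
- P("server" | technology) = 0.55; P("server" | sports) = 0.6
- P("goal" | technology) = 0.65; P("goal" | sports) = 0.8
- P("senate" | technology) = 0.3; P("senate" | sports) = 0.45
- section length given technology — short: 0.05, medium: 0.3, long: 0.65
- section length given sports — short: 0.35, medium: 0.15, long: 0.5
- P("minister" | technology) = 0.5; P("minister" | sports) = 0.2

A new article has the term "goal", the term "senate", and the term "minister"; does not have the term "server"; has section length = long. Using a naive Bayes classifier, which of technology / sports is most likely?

technology: 0.15 × (1−0.55) × 0.65 × 0.3 × 0.65 × 0.5 = 0.0042778125
sports: 0.85 × (1−0.6) × 0.8 × 0.45 × 0.5 × 0.2 = 0.01224
Highest score → sports.

sports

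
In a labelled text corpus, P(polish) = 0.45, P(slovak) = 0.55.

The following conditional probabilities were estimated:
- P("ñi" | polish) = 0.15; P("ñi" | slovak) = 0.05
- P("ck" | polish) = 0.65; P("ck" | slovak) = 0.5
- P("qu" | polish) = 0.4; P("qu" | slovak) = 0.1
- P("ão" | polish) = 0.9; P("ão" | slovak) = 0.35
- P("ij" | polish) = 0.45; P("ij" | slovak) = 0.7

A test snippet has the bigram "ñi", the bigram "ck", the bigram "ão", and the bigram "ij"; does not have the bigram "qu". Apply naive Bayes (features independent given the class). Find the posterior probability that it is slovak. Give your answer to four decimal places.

polish: 0.45 × 0.15 × 0.65 × (1−0.4) × 0.9 × 0.45 = 0.010661625
slovak: 0.55 × 0.05 × 0.5 × (1−0.1) × 0.35 × 0.7 = 0.003031875
P(slovak | x) = 0.003031875 / 0.0136935 ≈ 0.2214

0.2214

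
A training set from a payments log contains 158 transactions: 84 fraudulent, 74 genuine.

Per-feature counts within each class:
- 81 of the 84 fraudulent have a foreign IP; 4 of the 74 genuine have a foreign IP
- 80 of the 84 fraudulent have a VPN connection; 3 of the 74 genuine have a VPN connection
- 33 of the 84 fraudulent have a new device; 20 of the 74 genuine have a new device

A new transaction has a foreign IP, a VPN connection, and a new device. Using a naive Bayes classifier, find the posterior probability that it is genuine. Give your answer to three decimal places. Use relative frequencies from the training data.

fraudulent: (84/158) × (81/84) × (80/84) × (33/84) ≈ 0.191811
genuine: (74/158) × (4/74) × (3/74) × (20/74) ≈ 0.00027739
P(genuine | x) = 0.00027739 / 0.19208839 ≈ 0.001

0.001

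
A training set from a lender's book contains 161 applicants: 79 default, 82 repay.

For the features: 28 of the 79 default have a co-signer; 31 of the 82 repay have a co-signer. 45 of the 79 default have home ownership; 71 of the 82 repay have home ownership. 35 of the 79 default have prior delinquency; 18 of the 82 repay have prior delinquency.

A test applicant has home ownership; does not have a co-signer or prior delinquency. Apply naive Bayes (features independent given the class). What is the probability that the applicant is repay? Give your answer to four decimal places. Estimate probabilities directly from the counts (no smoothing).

0.6805

default: (79/161) × (51/79) × (45/79) × (44/79) ≈ 0.100498
repay: (82/161) × (51/82) × (71/82) × (64/82) ≈ 0.21407
P(repay | x) = 0.21407 / 0.314568 ≈ 0.6805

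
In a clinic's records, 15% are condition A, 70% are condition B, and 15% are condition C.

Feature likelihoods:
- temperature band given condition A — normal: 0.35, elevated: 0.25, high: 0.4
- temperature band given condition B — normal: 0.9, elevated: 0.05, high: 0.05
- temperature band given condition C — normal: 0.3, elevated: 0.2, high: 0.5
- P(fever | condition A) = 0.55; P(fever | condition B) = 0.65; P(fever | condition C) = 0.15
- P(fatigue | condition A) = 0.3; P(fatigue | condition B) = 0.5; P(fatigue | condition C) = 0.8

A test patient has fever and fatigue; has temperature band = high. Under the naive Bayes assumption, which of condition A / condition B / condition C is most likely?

condition A: 0.15 × 0.4 × 0.55 × 0.3 = 0.0099
condition B: 0.7 × 0.05 × 0.65 × 0.5 = 0.011375
condition C: 0.15 × 0.5 × 0.15 × 0.8 = 0.009
Highest score → condition B.

condition B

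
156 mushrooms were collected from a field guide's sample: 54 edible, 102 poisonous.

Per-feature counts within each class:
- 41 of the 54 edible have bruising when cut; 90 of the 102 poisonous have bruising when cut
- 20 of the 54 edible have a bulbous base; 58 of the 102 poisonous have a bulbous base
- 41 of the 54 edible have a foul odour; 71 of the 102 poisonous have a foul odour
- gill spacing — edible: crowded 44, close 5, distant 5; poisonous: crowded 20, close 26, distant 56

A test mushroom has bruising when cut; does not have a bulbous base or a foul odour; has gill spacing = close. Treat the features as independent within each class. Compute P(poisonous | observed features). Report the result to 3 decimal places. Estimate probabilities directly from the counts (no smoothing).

0.839

edible: (54/156) × (41/54) × (34/54) × (13/54) × (5/54) ≈ 0.00368867
poisonous: (102/156) × (90/102) × (44/102) × (31/102) × (26/102) ≈ 0.0192799
P(poisonous | x) = 0.0192799 / 0.02296857 ≈ 0.839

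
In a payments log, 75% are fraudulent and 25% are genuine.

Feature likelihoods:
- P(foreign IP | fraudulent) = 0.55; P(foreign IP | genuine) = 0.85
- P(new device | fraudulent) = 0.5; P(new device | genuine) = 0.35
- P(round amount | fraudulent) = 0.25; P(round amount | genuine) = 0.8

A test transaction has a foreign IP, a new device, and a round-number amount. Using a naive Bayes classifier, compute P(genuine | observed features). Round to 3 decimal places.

0.536

fraudulent: 0.75 × 0.55 × 0.5 × 0.25 = 0.0515625
genuine: 0.25 × 0.85 × 0.35 × 0.8 = 0.0595
P(genuine | x) = 0.0595 / 0.1110625 ≈ 0.536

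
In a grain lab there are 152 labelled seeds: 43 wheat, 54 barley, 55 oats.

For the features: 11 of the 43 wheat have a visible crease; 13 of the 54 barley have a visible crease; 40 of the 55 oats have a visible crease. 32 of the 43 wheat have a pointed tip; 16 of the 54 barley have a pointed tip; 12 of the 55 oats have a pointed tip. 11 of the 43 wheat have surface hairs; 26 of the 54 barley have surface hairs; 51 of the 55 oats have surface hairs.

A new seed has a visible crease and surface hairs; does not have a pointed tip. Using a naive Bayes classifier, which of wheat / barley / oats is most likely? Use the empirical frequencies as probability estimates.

wheat: (43/152) × (11/43) × (11/43) × (11/43) ≈ 0.00473585
barley: (54/152) × (13/54) × (38/54) × (26/54) ≈ 0.0289781
oats: (55/152) × (40/55) × (43/55) × (51/55) ≈ 0.190779
Highest score → oats.

oats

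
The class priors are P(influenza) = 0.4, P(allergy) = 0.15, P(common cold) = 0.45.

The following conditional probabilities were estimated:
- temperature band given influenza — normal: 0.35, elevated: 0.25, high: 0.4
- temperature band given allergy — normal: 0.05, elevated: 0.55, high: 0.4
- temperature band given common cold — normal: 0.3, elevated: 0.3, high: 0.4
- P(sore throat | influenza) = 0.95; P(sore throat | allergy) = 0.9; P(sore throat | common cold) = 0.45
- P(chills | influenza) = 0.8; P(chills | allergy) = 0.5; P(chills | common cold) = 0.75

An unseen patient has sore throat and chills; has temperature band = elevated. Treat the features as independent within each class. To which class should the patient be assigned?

influenza

influenza: 0.4 × 0.25 × 0.95 × 0.8 = 0.076
allergy: 0.15 × 0.55 × 0.9 × 0.5 = 0.037125
common cold: 0.45 × 0.3 × 0.45 × 0.75 = 0.0455625
Highest score → influenza.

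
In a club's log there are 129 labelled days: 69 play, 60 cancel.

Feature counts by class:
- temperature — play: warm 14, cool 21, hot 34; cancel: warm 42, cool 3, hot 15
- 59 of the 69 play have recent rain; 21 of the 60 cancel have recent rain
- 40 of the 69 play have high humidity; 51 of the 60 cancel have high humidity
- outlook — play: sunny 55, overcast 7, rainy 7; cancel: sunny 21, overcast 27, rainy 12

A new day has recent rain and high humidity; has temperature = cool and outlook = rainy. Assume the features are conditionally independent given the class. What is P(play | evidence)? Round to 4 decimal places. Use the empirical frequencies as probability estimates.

play: (69/129) × (21/69) × (59/69) × (40/69) × (7/69) ≈ 0.00818639
cancel: (60/129) × (3/60) × (21/60) × (51/60) × (12/60) ≈ 0.00138372
P(play | x) = 0.00818639 / 0.00957011 ≈ 0.8554

0.8554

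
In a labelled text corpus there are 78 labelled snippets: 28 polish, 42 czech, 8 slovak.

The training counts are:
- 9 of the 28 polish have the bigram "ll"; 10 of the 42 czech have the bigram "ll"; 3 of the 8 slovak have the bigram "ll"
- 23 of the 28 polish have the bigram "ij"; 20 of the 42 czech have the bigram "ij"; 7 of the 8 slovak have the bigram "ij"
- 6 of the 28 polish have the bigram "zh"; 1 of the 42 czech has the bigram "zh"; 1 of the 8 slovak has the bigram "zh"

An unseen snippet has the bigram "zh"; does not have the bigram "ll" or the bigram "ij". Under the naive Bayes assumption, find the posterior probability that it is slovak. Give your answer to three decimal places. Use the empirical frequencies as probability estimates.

polish: (28/78) × (19/28) × (5/28) × (6/28) ≈ 0.00932104
czech: (42/78) × (32/42) × (22/42) × (1/42) ≈ 0.00511658
slovak: (8/78) × (5/8) × (1/8) × (1/8) ≈ 0.0010016
P(slovak | x) = 0.0010016 / 0.01543922 ≈ 0.065

0.065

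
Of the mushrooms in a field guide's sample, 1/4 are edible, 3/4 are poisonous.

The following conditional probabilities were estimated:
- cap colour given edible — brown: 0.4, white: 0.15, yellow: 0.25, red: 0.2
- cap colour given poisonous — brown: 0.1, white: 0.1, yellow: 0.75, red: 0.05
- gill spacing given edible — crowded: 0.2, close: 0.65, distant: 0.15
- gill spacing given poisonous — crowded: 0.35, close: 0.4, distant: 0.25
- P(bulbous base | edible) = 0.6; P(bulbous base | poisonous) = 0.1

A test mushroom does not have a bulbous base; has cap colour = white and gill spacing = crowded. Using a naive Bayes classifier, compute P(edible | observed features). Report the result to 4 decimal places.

edible: 0.25 × 0.15 × 0.2 × (1−0.6) = 0.003
poisonous: 0.75 × 0.1 × 0.35 × (1−0.1) = 0.023625
P(edible | x) = 0.003 / 0.026625 ≈ 0.1127

0.1127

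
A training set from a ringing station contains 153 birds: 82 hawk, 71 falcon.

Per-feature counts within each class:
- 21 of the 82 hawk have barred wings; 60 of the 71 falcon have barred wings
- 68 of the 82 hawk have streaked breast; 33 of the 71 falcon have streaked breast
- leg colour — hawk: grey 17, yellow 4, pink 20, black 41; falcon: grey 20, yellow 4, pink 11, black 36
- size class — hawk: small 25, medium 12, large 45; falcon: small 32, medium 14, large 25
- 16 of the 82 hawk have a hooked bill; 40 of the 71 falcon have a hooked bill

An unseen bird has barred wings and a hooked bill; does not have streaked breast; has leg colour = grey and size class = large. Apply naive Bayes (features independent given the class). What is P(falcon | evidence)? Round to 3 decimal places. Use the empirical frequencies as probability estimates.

hawk: (82/153) × (21/82) × (14/82) × (17/82) × (45/82) × (16/82) ≈ 0.000520214
falcon: (71/153) × (60/71) × (38/71) × (20/71) × (25/71) × (40/71) ≈ 0.0117284
P(falcon | x) = 0.0117284 / 0.012248614 ≈ 0.958

0.958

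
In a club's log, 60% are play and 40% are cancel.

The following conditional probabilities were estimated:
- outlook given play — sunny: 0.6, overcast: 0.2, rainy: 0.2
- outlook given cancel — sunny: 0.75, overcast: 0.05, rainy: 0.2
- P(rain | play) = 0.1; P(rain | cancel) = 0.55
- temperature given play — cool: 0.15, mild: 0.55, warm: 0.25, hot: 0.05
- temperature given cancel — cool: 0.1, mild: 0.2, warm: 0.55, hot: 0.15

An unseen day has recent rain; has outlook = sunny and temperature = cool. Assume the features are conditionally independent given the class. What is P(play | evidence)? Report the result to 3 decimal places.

play: 0.6 × 0.6 × 0.1 × 0.15 = 0.0054
cancel: 0.4 × 0.75 × 0.55 × 0.1 = 0.0165
P(play | x) = 0.0054 / 0.0219 ≈ 0.247

0.247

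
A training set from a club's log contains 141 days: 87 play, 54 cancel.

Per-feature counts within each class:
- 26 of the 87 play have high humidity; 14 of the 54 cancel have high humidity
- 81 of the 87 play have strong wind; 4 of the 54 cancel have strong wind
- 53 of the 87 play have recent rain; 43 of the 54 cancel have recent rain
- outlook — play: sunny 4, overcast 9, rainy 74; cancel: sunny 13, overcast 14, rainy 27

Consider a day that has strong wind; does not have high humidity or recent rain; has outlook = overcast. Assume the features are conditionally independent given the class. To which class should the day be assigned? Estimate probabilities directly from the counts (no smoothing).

play: (87/141) × (61/87) × (81/87) × (34/87) × (9/87) ≈ 0.0162839
cancel: (54/141) × (40/54) × (4/54) × (11/54) × (14/54) ≈ 0.00110979
Highest score → play.

play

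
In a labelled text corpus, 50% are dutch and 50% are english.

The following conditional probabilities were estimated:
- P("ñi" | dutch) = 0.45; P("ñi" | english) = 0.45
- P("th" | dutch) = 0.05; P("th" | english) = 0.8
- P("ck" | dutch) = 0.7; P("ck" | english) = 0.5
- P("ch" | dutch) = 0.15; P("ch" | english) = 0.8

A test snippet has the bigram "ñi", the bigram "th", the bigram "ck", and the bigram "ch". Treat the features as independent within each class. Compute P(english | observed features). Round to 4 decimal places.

0.9839

dutch: 0.5 × 0.45 × 0.05 × 0.7 × 0.15 = 0.00118125
english: 0.5 × 0.45 × 0.8 × 0.5 × 0.8 = 0.072
P(english | x) = 0.072 / 0.07318125 ≈ 0.9839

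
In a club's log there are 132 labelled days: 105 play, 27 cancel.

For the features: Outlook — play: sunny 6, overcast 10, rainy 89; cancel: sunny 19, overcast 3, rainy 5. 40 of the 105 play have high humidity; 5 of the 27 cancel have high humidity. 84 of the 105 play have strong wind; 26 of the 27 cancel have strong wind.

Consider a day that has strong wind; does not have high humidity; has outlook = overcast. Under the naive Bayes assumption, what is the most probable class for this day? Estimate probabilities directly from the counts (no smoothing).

play

play: (105/132) × (10/105) × (65/105) × (84/105) ≈ 0.037518
cancel: (27/132) × (3/27) × (22/27) × (26/27) ≈ 0.0178326
Highest score → play.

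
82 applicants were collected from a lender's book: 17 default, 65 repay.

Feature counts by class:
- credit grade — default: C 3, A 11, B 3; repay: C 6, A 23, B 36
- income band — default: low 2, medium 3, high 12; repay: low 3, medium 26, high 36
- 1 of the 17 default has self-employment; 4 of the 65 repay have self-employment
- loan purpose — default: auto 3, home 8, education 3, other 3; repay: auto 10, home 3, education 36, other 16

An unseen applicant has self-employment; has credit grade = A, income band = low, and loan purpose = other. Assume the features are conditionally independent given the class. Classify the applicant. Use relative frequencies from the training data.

repay

default: (17/82) × (11/17) × (2/17) × (1/17) × (3/17) ≈ 0.000163826
repay: (65/82) × (23/65) × (3/65) × (4/65) × (16/65) ≈ 0.000196099
Highest score → repay.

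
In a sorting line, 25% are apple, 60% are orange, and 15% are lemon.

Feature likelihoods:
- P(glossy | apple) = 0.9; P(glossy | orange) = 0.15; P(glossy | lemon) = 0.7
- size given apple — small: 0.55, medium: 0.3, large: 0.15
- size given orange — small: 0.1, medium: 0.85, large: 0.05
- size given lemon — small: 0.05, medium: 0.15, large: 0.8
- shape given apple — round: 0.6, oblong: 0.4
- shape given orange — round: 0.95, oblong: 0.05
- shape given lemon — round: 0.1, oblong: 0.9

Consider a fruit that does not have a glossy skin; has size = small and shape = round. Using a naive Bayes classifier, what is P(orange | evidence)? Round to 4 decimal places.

0.8511

apple: 0.25 × (1−0.9) × 0.55 × 0.6 = 0.00825
orange: 0.6 × (1−0.15) × 0.1 × 0.95 = 0.04845
lemon: 0.15 × (1−0.7) × 0.05 × 0.1 = 0.000225
P(orange | x) = 0.04845 / 0.056925 ≈ 0.8511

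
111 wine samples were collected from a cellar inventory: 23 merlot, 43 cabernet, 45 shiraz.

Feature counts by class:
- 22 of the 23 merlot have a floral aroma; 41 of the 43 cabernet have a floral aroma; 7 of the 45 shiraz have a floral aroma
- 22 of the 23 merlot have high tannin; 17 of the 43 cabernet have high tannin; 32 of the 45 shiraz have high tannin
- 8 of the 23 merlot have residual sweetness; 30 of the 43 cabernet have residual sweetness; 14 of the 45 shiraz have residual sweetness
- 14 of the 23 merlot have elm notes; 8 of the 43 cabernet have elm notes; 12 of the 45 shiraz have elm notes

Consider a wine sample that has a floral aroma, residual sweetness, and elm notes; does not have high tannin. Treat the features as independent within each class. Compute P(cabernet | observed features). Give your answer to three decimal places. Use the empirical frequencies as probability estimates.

merlot: (23/111) × (22/23) × (1/23) × (8/23) × (14/23) ≈ 0.00182446
cabernet: (43/111) × (41/43) × (26/43) × (30/43) × (8/43) ≈ 0.0289895
shiraz: (45/111) × (7/45) × (13/45) × (14/45) × (12/45) ≈ 0.00151144
P(cabernet | x) = 0.0289895 / 0.0323254 ≈ 0.897

0.897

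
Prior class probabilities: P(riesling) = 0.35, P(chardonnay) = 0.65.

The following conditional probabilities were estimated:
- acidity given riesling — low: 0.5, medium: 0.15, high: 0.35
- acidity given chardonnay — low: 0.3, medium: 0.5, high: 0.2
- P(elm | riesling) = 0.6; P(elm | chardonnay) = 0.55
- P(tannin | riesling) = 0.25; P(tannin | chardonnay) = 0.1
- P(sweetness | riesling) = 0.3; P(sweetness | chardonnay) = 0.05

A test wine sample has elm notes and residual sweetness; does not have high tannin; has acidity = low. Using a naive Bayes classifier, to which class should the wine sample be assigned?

riesling

riesling: 0.35 × 0.5 × 0.6 × (1−0.25) × 0.3 = 0.023625
chardonnay: 0.65 × 0.3 × 0.55 × (1−0.1) × 0.05 = 0.00482625
Highest score → riesling.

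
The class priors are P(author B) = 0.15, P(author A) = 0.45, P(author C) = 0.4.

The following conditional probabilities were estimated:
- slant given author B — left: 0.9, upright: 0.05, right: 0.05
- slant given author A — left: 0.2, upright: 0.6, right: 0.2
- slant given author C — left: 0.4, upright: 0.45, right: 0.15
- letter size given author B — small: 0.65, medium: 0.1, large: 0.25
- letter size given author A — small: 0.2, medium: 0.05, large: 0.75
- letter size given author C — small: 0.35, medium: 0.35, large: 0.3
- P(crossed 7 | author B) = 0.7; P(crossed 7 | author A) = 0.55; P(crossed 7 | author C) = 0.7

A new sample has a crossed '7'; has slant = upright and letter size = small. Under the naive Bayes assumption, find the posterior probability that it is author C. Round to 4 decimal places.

author B: 0.15 × 0.05 × 0.65 × 0.7 = 0.0034125
author A: 0.45 × 0.6 × 0.2 × 0.55 = 0.0297
author C: 0.4 × 0.45 × 0.35 × 0.7 = 0.0441
P(author C | x) = 0.0441 / 0.0772125 ≈ 0.5712

0.5712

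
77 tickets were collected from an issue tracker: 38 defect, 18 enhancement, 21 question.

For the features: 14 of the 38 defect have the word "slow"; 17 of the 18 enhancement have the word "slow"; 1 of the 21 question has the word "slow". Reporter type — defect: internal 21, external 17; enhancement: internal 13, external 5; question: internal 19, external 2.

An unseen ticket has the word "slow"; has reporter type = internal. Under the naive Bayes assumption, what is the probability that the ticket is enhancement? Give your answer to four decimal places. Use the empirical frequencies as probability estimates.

0.5869

defect: (38/77) × (14/38) × (21/38) ≈ 0.100478
enhancement: (18/77) × (17/18) × (13/18) ≈ 0.159452
question: (21/77) × (1/21) × (19/21) ≈ 0.0117502
P(enhancement | x) = 0.159452 / 0.2716802 ≈ 0.5869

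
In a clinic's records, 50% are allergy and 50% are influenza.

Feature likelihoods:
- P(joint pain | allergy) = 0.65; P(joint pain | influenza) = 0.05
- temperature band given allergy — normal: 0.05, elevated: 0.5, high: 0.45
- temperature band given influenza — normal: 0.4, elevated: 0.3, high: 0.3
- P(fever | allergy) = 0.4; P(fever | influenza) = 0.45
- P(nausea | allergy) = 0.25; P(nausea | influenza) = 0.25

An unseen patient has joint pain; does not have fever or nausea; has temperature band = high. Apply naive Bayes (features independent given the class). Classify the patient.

allergy

allergy: 0.5 × 0.65 × 0.45 × (1−0.4) × (1−0.25) = 0.0658125
influenza: 0.5 × 0.05 × 0.3 × (1−0.45) × (1−0.25) = 0.00309375
Highest score → allergy.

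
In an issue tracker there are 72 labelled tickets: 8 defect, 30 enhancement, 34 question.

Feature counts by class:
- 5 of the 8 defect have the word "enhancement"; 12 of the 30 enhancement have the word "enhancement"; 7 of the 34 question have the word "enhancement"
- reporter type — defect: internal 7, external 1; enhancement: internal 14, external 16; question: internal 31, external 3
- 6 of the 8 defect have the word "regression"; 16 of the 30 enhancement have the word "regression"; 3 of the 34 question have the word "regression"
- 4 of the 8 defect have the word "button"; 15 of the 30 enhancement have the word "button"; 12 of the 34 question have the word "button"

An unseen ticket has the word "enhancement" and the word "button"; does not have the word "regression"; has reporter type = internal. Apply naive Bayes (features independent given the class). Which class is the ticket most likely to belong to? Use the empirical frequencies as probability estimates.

question

defect: (8/72) × (5/8) × (7/8) × (2/8) × (4/8) ≈ 0.00759549
enhancement: (30/72) × (12/30) × (14/30) × (14/30) × (15/30) ≈ 0.0181481
question: (34/72) × (7/34) × (31/34) × (31/34) × (12/34) ≈ 0.0285255
Highest score → question.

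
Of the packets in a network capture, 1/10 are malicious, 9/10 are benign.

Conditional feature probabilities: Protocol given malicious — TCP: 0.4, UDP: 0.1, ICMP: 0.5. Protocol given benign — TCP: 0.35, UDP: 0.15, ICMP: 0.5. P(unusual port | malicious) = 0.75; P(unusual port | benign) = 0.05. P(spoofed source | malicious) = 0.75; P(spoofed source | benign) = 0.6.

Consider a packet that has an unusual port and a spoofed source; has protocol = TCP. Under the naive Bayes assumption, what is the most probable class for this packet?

malicious: 0.1 × 0.4 × 0.75 × 0.75 = 0.0225
benign: 0.9 × 0.35 × 0.05 × 0.6 = 0.00945
Highest score → malicious.

malicious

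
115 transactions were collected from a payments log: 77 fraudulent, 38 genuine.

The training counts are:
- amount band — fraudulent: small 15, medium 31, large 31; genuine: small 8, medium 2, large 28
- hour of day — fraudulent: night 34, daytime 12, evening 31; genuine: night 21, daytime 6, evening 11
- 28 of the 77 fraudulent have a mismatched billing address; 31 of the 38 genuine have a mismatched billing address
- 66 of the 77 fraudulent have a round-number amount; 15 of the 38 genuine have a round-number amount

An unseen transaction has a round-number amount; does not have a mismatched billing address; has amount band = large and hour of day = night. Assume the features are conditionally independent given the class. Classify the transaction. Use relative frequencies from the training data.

fraudulent: (77/115) × (31/77) × (34/77) × (49/77) × (66/77) ≈ 0.0649248
genuine: (38/115) × (28/38) × (21/38) × (7/38) × (15/38) ≈ 0.00978403
Highest score → fraudulent.

fraudulent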